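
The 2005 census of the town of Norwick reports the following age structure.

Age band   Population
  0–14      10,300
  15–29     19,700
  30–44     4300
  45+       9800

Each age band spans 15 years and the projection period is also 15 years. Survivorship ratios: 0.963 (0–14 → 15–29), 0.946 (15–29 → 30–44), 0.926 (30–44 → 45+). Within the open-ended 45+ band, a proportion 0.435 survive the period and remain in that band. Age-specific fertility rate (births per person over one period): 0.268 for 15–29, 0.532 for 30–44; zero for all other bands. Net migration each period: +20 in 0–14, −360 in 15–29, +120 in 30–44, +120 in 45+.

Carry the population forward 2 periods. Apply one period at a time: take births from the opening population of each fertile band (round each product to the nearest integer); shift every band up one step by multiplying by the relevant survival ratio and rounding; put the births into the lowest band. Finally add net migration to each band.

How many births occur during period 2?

12540

(Groups numbered youngest = 1 to oldest = 4.)
[period 1]
Births: 19700 × 0.268 = 5280  |  4300 × 0.532 = 2288 → total 7568
Group 2: 10300 × 0.963 = 9919
Group 3: 19700 × 0.946 = 18636
Group 4: 4300 × 0.926 + 9800 × 0.435 = 3982 + 4263 = 8245
Net migration: Group 1 + 20 → 7588; Group 2 − 360 → 9559; Group 3 + 120 → 18756; Group 4 + 120 → 8365
Population now: 0–14=7588, 15–29=9559, 30–44=18756, 45+=8365
[period 2]
Births: 9559 × 0.268 = 2562  |  18756 × 0.532 = 9978 → total 12540
Group 2: 7588 × 0.963 = 7307
Group 3: 9559 × 0.946 = 9043
Group 4: 18756 × 0.926 + 8365 × 0.435 = 17368 + 3639 = 21007
Net migration: Group 1 + 20 → 12560; Group 2 − 360 → 6947; Group 3 + 120 → 9163; Group 4 + 120 → 21127
Population now: 0–14=12560, 15–29=6947, 30–44=9163, 45+=21127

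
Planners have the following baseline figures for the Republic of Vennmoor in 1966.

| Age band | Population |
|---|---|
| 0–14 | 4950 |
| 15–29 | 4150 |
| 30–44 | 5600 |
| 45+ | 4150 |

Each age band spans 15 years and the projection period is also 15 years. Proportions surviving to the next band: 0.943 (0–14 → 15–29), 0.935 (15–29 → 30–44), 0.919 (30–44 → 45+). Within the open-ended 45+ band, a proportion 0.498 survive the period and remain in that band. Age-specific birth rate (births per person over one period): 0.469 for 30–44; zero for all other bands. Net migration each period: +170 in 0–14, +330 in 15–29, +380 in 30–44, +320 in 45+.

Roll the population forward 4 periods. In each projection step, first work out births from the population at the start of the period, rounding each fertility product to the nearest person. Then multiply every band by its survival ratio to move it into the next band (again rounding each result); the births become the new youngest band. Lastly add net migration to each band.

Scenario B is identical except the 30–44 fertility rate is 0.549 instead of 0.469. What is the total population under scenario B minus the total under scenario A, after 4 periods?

1514

— Period 1 —
Births: 5600 × 0.469 = 2626
15–29: 4950 × 0.943 = 4668
30–44: 4150 × 0.935 = 3880
45+: 5600 × 0.919 + 4150 × 0.498 = 5146 + 2067 = 7213
Net migration: 0–14 + 170 → 2796; 15–29 + 330 → 4998; 30–44 + 380 → 4260; 45+ + 320 → 7533
Population now: 0–14=2796, 15–29=4998, 30–44=4260, 45+=7533
— Period 2 —
Births: 4260 × 0.469 = 1998
15–29: 2796 × 0.943 = 2637
30–44: 4998 × 0.935 = 4673
45+: 4260 × 0.919 + 7533 × 0.498 = 3915 + 3751 = 7666
Net migration: 0–14 + 170 → 2168; 15–29 + 330 → 2967; 30–44 + 380 → 5053; 45+ + 320 → 7986
Population now: 0–14=2168, 15–29=2967, 30–44=5053, 45+=7986
— Period 3 —
Births: 5053 × 0.469 = 2370
15–29: 2168 × 0.943 = 2044
30–44: 2967 × 0.935 = 2774
45+: 5053 × 0.919 + 7986 × 0.498 = 4644 + 3977 = 8621
Net migration: 0–14 + 170 → 2540; 15–29 + 330 → 2374; 30–44 + 380 → 3154; 45+ + 320 → 8941
Population now: 0–14=2540, 15–29=2374, 30–44=3154, 45+=8941
— Period 4 —
Births: 3154 × 0.469 = 1479
15–29: 2540 × 0.943 = 2395
30–44: 2374 × 0.935 = 2220
45+: 3154 × 0.919 + 8941 × 0.498 = 2899 + 4453 = 7352
Net migration: 0–14 + 170 → 1649; 15–29 + 330 → 2725; 30–44 + 380 → 2600; 45+ + 320 → 7672
Population now: 0–14=1649, 15–29=2725, 30–44=2600, 45+=7672
Scenario A total after 4 periods: 14646
Scenario B projection —
— Period 1 —
Births: 5600 × 0.549 = 3074
15–29: 4950 × 0.943 = 4668
30–44: 4150 × 0.935 = 3880
45+: 5600 × 0.919 + 4150 × 0.498 = 5146 + 2067 = 7213
Net migration: 0–14 + 170 → 3244; 15–29 + 330 → 4998; 30–44 + 380 → 4260; 45+ + 320 → 7533
Population now: 0–14=3244, 15–29=4998, 30–44=4260, 45+=7533
— Period 2 —
Births: 4260 × 0.549 = 2339
15–29: 3244 × 0.943 = 3059
30–44: 4998 × 0.935 = 4673
45+: 4260 × 0.919 + 7533 × 0.498 = 3915 + 3751 = 7666
Net migration: 0–14 + 170 → 2509; 15–29 + 330 → 3389; 30–44 + 380 → 5053; 45+ + 320 → 7986
Population now: 0–14=2509, 15–29=3389, 30–44=5053, 45+=7986
— Period 3 —
Births: 5053 × 0.549 = 2774
15–29: 2509 × 0.943 = 2366
30–44: 3389 × 0.935 = 3169
45+: 5053 × 0.919 + 7986 × 0.498 = 4644 + 3977 = 8621
Net migration: 0–14 + 170 → 2944; 15–29 + 330 → 2696; 30–44 + 380 → 3549; 45+ + 320 → 8941
Population now: 0–14=2944, 15–29=2696, 30–44=3549, 45+=8941
— Period 4 —
Births: 3549 × 0.549 = 1948
15–29: 2944 × 0.943 = 2776
30–44: 2696 × 0.935 = 2521
45+: 3549 × 0.919 + 8941 × 0.498 = 3262 + 4453 = 7715
Net migration: 0–14 + 170 → 2118; 15–29 + 330 → 3106; 30–44 + 380 → 2901; 45+ + 320 → 8035
Population now: 0–14=2118, 15–29=3106, 30–44=2901, 45+=8035
Scenario B total after 4 periods: 16160
Difference B − A = 16160 − 14646 = 1514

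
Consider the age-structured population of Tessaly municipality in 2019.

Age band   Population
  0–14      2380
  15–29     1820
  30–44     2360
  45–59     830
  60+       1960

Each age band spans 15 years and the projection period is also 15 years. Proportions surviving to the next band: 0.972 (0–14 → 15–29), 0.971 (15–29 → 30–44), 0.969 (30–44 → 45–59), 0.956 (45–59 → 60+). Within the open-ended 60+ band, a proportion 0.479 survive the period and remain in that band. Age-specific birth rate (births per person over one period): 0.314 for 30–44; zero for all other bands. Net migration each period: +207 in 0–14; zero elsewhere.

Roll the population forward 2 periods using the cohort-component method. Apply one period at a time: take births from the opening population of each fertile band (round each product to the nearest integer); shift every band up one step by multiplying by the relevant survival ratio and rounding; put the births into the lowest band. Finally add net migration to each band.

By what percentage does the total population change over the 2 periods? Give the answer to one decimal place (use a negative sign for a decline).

-7.4

Numbering the bands 1..5 from youngest to oldest:
Period 1:
Births: 2360 × 0.314 = 741
Band 2: 2380 × 0.972 = 2313
Band 3: 1820 × 0.971 = 1767
Band 4: 2360 × 0.969 = 2287
Band 5: 830 × 0.956 + 1960 × 0.479 = 793 + 939 = 1732
Net migration: Band 1 + 207 → 948
Giving 948 / 2313 / 1767 / 2287 / 1732.
Period 2:
Births: 1767 × 0.314 = 555
Band 2: 948 × 0.972 = 921
Band 3: 2313 × 0.971 = 2246
Band 4: 1767 × 0.969 = 1712
Band 5: 2287 × 0.956 + 1732 × 0.479 = 2186 + 830 = 3016
Net migration: Band 1 + 207 → 762
Giving 762 / 921 / 2246 / 1712 / 3016.
Total: 9350 → 8657; change = -693; percentage change = -7.4%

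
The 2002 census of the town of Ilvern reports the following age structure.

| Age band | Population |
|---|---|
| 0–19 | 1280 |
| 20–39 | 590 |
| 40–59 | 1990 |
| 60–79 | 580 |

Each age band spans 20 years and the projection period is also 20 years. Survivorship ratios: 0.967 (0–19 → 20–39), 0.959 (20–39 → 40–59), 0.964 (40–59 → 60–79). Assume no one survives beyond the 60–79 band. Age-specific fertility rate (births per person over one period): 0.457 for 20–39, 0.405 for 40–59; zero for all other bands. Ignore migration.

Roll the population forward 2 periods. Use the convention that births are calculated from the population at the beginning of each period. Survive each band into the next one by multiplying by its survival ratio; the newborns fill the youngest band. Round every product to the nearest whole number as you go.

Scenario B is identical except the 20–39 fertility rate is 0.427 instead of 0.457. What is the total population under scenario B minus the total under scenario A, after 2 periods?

-54

— Period 1 —
Births: 590 × 0.457 = 270  |  1990 × 0.405 = 806 → 1076
20–39: 1280 × 0.967 = 1238
40–59: 590 × 0.959 = 566
60–79: 1990 × 0.964 = 1918
Giving 1076 / 1238 / 566 / 1918.
— Period 2 —
Births: 1238 × 0.457 = 566  |  566 × 0.405 = 229 → 795
20–39: 1076 × 0.967 = 1040
40–59: 1238 × 0.959 = 1187
60–79: 566 × 0.964 = 546
Giving 795 / 1040 / 1187 / 546.
Scenario A total after 2 periods: 3568
Scenario B projection —
— Period 1 —
Births: 590 × 0.427 = 252  |  1990 × 0.405 = 806 → 1058
20–39: 1280 × 0.967 = 1238
40–59: 590 × 0.959 = 566
60–79: 1990 × 0.964 = 1918
Giving 1058 / 1238 / 566 / 1918.
— Period 2 —
Births: 1238 × 0.427 = 529  |  566 × 0.405 = 229 → 758
20–39: 1058 × 0.967 = 1023
40–59: 1238 × 0.959 = 1187
60–79: 566 × 0.964 = 546
Giving 758 / 1023 / 1187 / 546.
Scenario B total after 2 periods: 3514
Difference B − A = 3514 − 3568 = -54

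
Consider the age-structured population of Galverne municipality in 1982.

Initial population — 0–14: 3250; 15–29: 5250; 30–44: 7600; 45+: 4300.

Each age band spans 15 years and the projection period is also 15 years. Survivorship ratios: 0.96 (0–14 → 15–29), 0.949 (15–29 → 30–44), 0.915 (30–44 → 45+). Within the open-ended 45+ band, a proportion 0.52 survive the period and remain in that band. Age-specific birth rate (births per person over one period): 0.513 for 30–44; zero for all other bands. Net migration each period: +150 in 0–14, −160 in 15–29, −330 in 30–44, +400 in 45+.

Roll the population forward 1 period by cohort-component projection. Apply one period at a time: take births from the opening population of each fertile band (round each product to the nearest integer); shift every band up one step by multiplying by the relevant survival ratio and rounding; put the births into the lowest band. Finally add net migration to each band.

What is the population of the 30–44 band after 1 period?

4652

(Groups numbered youngest = 1 to oldest = 4.)
After projecting period 1:
Births: 7600 * 0.513 = 3899
Group 2: 3250 * 0.96 = 3120
Group 3: 5250 * 0.949 = 4982
Group 4: 7600 * 0.915 + 4300 * 0.52 = 6954 + 2236 = 9190
Net migration: Group 1 + 150 → 4049; Group 2 − 160 → 2960; Group 3 − 330 → 4652; Group 4 + 400 → 9590
→ [4049, 2960, 4652, 9590]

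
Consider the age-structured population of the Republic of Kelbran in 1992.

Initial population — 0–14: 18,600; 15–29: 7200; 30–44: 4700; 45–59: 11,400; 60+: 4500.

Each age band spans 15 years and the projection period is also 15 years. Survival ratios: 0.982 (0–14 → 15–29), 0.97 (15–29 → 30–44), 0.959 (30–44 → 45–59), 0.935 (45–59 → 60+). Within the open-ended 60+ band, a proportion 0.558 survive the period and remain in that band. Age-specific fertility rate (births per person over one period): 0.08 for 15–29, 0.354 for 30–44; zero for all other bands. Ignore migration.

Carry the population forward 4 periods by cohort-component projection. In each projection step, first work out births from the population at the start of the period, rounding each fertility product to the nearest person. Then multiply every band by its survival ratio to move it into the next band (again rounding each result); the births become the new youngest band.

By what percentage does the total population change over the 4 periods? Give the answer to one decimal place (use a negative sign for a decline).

-22.0

Numbering the bands 1..5 from youngest to oldest:
[period 1]
Births: 7200 × 0.08 = 576, 4700 × 0.354 = 1664 → 2240
Band 2: 18600 × 0.982 = 18265
Band 3: 7200 × 0.97 = 6984
Band 4: 4700 × 0.959 = 4507
Band 5: 11400 × 0.935 + 4500 × 0.558 = 10659 + 2511 = 13170
Population now: 0–14=2240, 15–29=18265, 30–44=6984, 45–59=4507, 60+=13170
[period 2]
Births: 18265 × 0.08 = 1461, 6984 × 0.354 = 2472 → 3933
Band 2: 2240 × 0.982 = 2200
Band 3: 18265 × 0.97 = 17717
Band 4: 6984 × 0.959 = 6698
Band 5: 4507 × 0.935 + 13170 × 0.558 = 4214 + 7349 = 11563
Population now: 0–14=3933, 15–29=2200, 30–44=17717, 45–59=6698, 60+=11563
[period 3]
Births: 2200 × 0.08 = 176, 17717 × 0.354 = 6272 → 6448
Band 2: 3933 × 0.982 = 3862
Band 3: 2200 × 0.97 = 2134
Band 4: 17717 × 0.959 = 16991
Band 5: 6698 × 0.935 + 11563 × 0.558 = 6263 + 6452 = 12715
Population now: 0–14=6448, 15–29=3862, 30–44=2134, 45–59=16991, 60+=12715
[period 4]
Births: 3862 × 0.08 = 309, 2134 × 0.354 = 755 → 1064
Band 2: 6448 × 0.982 = 6332
Band 3: 3862 × 0.97 = 3746
Band 4: 2134 × 0.959 = 2047
Band 5: 16991 × 0.935 + 12715 × 0.558 = 15887 + 7095 = 22982
Population now: 0–14=1064, 15–29=6332, 30–44=3746, 45–59=2047, 60+=22982
Total: 46400 → 36171; change = -10229; percentage change = -22.0%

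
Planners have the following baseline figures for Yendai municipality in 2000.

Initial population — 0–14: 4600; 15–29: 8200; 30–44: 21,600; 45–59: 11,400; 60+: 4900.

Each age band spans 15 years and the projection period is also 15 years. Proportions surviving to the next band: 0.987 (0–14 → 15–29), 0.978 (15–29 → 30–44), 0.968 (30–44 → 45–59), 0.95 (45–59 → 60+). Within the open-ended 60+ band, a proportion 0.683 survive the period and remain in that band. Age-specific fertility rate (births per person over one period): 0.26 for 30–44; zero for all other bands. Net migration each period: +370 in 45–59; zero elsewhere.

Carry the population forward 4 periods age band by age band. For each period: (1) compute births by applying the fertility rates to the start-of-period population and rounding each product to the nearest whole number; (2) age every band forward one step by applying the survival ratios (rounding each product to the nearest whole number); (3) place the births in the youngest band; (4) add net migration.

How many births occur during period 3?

(Groups numbered youngest = 1 to oldest = 5.)
Period 1:
Births: 21600 × 0.26 = 5616
Group 2: 4600 × 0.987 = 4540
Group 3: 8200 × 0.978 = 8020
Group 4: 21600 × 0.968 = 20909
Group 5: 11400 × 0.95 + 4900 × 0.683 = 10830 + 3347 = 14177
Net migration: Group 4 + 370 → 21279
End of period: [5616, 4540, 8020, 21279, 14177]
Period 2:
Births: 8020 × 0.26 = 2085
Group 2: 5616 × 0.987 = 5543
Group 3: 4540 × 0.978 = 4440
Group 4: 8020 × 0.968 = 7763
Group 5: 21279 × 0.95 + 14177 × 0.683 = 20215 + 9683 = 29898
Net migration: Group 4 + 370 → 8133
End of period: [2085, 5543, 4440, 8133, 29898]
Period 3:
Births: 4440 × 0.26 = 1154
Group 2: 2085 × 0.987 = 2058
Group 3: 5543 × 0.978 = 5421
Group 4: 4440 × 0.968 = 4298
Group 5: 8133 × 0.95 + 29898 × 0.683 = 7726 + 20420 = 28146
Net migration: Group 4 + 370 → 4668
End of period: [1154, 2058, 5421, 4668, 28146]

1154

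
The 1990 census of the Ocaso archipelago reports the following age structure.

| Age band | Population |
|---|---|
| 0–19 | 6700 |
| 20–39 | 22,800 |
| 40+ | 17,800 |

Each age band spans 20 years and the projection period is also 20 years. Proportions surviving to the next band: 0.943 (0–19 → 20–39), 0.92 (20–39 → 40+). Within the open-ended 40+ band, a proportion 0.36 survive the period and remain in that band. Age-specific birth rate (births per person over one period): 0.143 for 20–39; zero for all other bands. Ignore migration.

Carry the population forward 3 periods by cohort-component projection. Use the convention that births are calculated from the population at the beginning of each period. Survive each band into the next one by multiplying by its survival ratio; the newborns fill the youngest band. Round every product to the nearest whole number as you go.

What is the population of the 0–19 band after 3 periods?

Period 1.
Births: 22800 × 0.143 = 3260
20–39: 6700 × 0.943 = 6318
40+: 22800 × 0.92 + 17800 × 0.36 = 20976 + 6408 = 27384
Population now: 0–19=3260, 20–39=6318, 40+=27384
Period 2.
Births: 6318 × 0.143 = 903
20–39: 3260 × 0.943 = 3074
40+: 6318 × 0.92 + 27384 × 0.36 = 5813 + 9858 = 15671
Population now: 0–19=903, 20–39=3074, 40+=15671
Period 3.
Births: 3074 × 0.143 = 440
20–39: 903 × 0.943 = 852
40+: 3074 × 0.92 + 15671 × 0.36 = 2828 + 5642 = 8470
Population now: 0–19=440, 20–39=852, 40+=8470

440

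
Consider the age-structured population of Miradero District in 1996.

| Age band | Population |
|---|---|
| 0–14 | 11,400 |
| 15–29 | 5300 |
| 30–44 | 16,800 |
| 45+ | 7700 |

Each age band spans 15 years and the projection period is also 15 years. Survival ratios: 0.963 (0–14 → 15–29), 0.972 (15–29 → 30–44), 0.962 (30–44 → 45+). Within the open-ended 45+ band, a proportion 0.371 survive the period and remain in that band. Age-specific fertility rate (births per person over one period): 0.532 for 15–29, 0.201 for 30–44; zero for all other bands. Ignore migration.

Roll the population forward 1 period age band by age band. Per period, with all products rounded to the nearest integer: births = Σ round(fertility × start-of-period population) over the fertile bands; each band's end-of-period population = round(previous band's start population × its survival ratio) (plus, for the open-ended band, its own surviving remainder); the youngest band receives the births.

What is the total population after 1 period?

— Period 1 —
Births: 5300 × 0.532 = 2820, 16800 × 0.201 = 3377 → total 6197
15–29: 11400 × 0.963 = 10978
30–44: 5300 × 0.972 = 5152
45+: 16800 × 0.962 + 7700 × 0.371 = 16162 + 2857 = 19019
→ [6197, 10978, 5152, 19019]
Total after period 1: 6197 + 10978 + 5152 + 19019 = 41346

41346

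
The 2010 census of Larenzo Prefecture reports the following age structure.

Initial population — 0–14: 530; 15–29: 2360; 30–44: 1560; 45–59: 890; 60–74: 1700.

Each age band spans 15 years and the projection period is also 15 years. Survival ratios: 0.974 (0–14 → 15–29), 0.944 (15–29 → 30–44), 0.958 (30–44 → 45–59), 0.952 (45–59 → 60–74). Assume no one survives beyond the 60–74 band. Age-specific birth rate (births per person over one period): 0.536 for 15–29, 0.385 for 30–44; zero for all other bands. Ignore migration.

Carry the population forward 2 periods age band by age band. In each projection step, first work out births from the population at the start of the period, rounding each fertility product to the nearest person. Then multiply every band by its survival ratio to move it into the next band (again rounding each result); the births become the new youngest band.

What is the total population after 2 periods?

6995

— Period 1 —
Births: 2360 * 0.536 = 1265  |  1560 * 0.385 = 601 — total 1866
15–29: 530 * 0.974 = 516
30–44: 2360 * 0.944 = 2228
45–59: 1560 * 0.958 = 1494
60–74: 890 * 0.952 = 847
→ [1866, 516, 2228, 1494, 847]
— Period 2 —
Births: 516 * 0.536 = 277  |  2228 * 0.385 = 858 — total 1135
15–29: 1866 * 0.974 = 1817
30–44: 516 * 0.944 = 487
45–59: 2228 * 0.958 = 2134
60–74: 1494 * 0.952 = 1422
→ [1135, 1817, 487, 2134, 1422]
Total after period 2: 1135 + 1817 + 487 + 2134 + 1422 = 6995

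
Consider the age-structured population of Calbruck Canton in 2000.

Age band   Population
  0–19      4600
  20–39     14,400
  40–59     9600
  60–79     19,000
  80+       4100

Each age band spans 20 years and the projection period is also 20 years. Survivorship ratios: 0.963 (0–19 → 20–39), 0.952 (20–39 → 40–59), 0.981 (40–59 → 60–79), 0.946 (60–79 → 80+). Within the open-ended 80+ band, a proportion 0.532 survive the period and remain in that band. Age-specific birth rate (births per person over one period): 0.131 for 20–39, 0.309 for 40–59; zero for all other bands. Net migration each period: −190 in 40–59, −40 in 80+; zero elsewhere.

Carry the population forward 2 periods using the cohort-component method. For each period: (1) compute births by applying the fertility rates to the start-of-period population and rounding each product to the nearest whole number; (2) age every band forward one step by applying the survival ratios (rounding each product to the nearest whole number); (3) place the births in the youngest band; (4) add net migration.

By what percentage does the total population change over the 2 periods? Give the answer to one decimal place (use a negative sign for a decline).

-10.5

Numbering the groups 1..5 from youngest to oldest:
[period 1]
Births: 14400 × 0.131 = 1886 ; 9600 × 0.309 = 2966 ⇒ total 4852
Group 2: 4600 × 0.963 = 4430
Group 3: 14400 × 0.952 = 13709
Group 4: 9600 × 0.981 = 9418
Group 5: 19000 × 0.946 + 4100 × 0.532 = 17974 + 2181 = 20155
Net migration: Group 3 − 190 → 13519; Group 5 − 40 → 20115
End of period: [4852, 4430, 13519, 9418, 20115]
[period 2]
Births: 4430 × 0.131 = 580 ; 13519 × 0.309 = 4177 ⇒ total 4757
Group 2: 4852 × 0.963 = 4672
Group 3: 4430 × 0.952 = 4217
Group 4: 13519 × 0.981 = 13262
Group 5: 9418 × 0.946 + 20115 × 0.532 = 8909 + 10701 = 19610
Net migration: Group 3 − 190 → 4027; Group 5 − 40 → 19570
End of period: [4757, 4672, 4027, 13262, 19570]
Total: 51700 → 46288; change = -5412; percentage change = -10.5%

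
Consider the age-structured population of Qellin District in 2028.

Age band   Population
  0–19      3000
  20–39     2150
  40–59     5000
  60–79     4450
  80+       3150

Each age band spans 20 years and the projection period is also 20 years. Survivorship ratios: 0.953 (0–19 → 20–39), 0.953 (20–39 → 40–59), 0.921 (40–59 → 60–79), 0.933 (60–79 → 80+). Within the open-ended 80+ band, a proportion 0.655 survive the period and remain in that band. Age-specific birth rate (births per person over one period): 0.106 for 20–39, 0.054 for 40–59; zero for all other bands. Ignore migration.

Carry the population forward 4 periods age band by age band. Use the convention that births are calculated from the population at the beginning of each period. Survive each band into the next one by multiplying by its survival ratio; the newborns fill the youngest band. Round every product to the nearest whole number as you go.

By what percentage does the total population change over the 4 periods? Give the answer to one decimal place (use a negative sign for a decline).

Numbering the bands 1..5 from youngest to oldest:
— Period 1 —
Births: 2150 × 0.106 = 228 ; 5000 × 0.054 = 270 ⇒ total 498
Band 2: 3000 × 0.953 = 2859
Band 3: 2150 × 0.953 = 2049
Band 4: 5000 × 0.921 = 4605
Band 5: 4450 × 0.933 + 3150 × 0.655 = 4152 + 2063 = 6215
Giving 498 / 2859 / 2049 / 4605 / 6215.
— Period 2 —
Births: 2859 × 0.106 = 303 ; 2049 × 0.054 = 111 ⇒ total 414
Band 2: 498 × 0.953 = 475
Band 3: 2859 × 0.953 = 2725
Band 4: 2049 × 0.921 = 1887
Band 5: 4605 × 0.933 + 6215 × 0.655 = 4296 + 4071 = 8367
Giving 414 / 475 / 2725 / 1887 / 8367.
— Period 3 —
Births: 475 × 0.106 = 50 ; 2725 × 0.054 = 147 ⇒ total 197
Band 2: 414 × 0.953 = 395
Band 3: 475 × 0.953 = 453
Band 4: 2725 × 0.921 = 2510
Band 5: 1887 × 0.933 + 8367 × 0.655 = 1761 + 5480 = 7241
Giving 197 / 395 / 453 / 2510 / 7241.
— Period 4 —
Births: 395 × 0.106 = 42 ; 453 × 0.054 = 24 ⇒ total 66
Band 2: 197 × 0.953 = 188
Band 3: 395 × 0.953 = 376
Band 4: 453 × 0.921 = 417
Band 5: 2510 × 0.933 + 7241 × 0.655 = 2342 + 4743 = 7085
Giving 66 / 188 / 376 / 417 / 7085.
Total: 17750 → 8132; change = -9618; percentage change = -54.2%

-54.2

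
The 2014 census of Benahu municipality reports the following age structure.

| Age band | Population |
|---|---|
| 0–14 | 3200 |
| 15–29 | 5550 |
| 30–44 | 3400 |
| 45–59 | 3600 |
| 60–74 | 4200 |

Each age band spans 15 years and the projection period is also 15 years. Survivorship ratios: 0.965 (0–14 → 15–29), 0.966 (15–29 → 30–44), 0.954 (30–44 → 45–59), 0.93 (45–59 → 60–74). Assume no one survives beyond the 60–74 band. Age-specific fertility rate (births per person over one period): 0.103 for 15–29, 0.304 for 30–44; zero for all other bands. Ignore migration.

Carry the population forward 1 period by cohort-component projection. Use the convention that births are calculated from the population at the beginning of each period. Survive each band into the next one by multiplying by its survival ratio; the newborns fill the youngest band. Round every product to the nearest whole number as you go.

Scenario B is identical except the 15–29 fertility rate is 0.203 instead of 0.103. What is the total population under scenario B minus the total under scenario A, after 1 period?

555

[period 1]
Births: 5550 × 0.103 = 572  |  3400 × 0.304 = 1034 — total 1606
15–29: 3200 × 0.965 = 3088
30–44: 5550 × 0.966 = 5361
45–59: 3400 × 0.954 = 3244
60–74: 3600 × 0.93 = 3348
End of period: [1606, 3088, 5361, 3244, 3348]
Scenario A total after 1 period: 16647
Scenario B projection —
[period 1]
Births: 5550 × 0.203 = 1127  |  3400 × 0.304 = 1034 — total 2161
15–29: 3200 × 0.965 = 3088
30–44: 5550 × 0.966 = 5361
45–59: 3400 × 0.954 = 3244
60–74: 3600 × 0.93 = 3348
End of period: [2161, 3088, 5361, 3244, 3348]
Scenario B total after 1 period: 17202
Difference B − A = 17202 − 16647 = 555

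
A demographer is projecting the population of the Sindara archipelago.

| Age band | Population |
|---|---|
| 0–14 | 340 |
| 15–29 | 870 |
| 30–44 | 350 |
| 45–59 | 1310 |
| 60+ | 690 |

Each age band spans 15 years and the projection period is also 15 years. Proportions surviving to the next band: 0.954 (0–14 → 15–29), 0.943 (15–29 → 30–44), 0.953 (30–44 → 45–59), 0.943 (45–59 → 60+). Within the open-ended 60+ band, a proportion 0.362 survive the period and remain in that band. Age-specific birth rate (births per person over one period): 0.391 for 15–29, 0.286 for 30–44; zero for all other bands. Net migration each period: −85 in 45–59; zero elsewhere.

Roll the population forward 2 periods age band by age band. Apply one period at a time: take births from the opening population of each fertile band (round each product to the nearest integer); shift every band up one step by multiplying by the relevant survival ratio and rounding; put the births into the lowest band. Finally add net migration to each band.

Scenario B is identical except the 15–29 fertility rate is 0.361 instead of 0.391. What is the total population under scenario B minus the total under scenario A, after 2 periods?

-35

Period 1:
Births: 870 × 0.391 = 340 ; 350 × 0.286 = 100 → 440
15–29: 340 × 0.954 = 324
30–44: 870 × 0.943 = 820
45–59: 350 × 0.953 = 334
60+: 1310 × 0.943 + 690 × 0.362 = 1235 + 250 = 1485
Net migration: 45–59 − 85 → 249
Giving 440 / 324 / 820 / 249 / 1485.
Period 2:
Births: 324 × 0.391 = 127 ; 820 × 0.286 = 235 → 362
15–29: 440 × 0.954 = 420
30–44: 324 × 0.943 = 306
45–59: 820 × 0.953 = 781
60+: 249 × 0.943 + 1485 × 0.362 = 235 + 538 = 773
Net migration: 45–59 − 85 → 696
Giving 362 / 420 / 306 / 696 / 773.
Scenario A total after 2 periods: 2557
Scenario B projection —
Period 1:
Births: 870 × 0.361 = 314 ; 350 × 0.286 = 100 → 414
15–29: 340 × 0.954 = 324
30–44: 870 × 0.943 = 820
45–59: 350 × 0.953 = 334
60+: 1310 × 0.943 + 690 × 0.362 = 1235 + 250 = 1485
Net migration: 45–59 − 85 → 249
Giving 414 / 324 / 820 / 249 / 1485.
Period 2:
Births: 324 × 0.361 = 117 ; 820 × 0.286 = 235 → 352
15–29: 414 × 0.954 = 395
30–44: 324 × 0.943 = 306
45–59: 820 × 0.953 = 781
60+: 249 × 0.943 + 1485 × 0.362 = 235 + 538 = 773
Net migration: 45–59 − 85 → 696
Giving 352 / 395 / 306 / 696 / 773.
Scenario B total after 2 periods: 2522
Difference B − A = 2522 − 2557 = -35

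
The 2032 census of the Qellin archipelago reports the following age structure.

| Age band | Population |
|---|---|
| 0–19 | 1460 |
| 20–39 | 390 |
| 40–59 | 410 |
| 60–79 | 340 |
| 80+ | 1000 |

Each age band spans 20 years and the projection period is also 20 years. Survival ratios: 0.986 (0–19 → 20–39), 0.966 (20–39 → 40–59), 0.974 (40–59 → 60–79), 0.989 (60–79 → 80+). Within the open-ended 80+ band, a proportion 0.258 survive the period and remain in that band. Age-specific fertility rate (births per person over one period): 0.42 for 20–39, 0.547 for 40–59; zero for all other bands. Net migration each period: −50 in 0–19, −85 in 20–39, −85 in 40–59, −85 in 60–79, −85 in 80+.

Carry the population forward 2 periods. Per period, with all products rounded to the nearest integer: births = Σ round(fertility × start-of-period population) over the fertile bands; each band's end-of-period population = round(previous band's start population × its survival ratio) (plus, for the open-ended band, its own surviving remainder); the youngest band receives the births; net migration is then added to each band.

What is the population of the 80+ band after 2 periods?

357

— Period 1 —
Births: 390 × 0.42 = 164  |  410 × 0.547 = 224 — total 388
20–39: 1460 × 0.986 = 1440
40–59: 390 × 0.966 = 377
60–79: 410 × 0.974 = 399
80+: 340 × 0.989 + 1000 × 0.258 = 336 + 258 = 594
Net migration: 0–19 − 50 → 338; 20–39 − 85 → 1355; 40–59 − 85 → 292; 60–79 − 85 → 314; 80+ − 85 → 509
Giving 338 / 1355 / 292 / 314 / 509.
— Period 2 —
Births: 1355 × 0.42 = 569  |  292 × 0.547 = 160 — total 729
20–39: 338 × 0.986 = 333
40–59: 1355 × 0.966 = 1309
60–79: 292 × 0.974 = 284
80+: 314 × 0.989 + 509 × 0.258 = 311 + 131 = 442
Net migration: 0–19 − 50 → 679; 20–39 − 85 → 248; 40–59 − 85 → 1224; 60–79 − 85 → 199; 80+ − 85 → 357
Giving 679 / 248 / 1224 / 199 / 357.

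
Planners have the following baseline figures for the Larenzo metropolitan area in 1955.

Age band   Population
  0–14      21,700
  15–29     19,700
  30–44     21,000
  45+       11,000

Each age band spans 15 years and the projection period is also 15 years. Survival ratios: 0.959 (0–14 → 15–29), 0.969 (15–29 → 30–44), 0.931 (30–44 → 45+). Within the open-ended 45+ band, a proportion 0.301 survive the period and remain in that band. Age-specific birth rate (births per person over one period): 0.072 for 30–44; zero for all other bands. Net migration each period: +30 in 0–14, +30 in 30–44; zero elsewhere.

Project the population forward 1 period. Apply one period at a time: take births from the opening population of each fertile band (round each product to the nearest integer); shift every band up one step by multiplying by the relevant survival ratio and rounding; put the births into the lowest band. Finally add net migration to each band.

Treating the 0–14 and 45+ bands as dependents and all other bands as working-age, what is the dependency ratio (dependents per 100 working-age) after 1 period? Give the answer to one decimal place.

— Period 1 —
Births: 21000 × 0.072 = 1512
15–29: 21700 × 0.959 = 20810
30–44: 19700 × 0.969 = 19089
45+: 21000 × 0.931 + 11000 × 0.301 = 19551 + 3311 = 22862
Net migration: 0–14 + 30 → 1542; 30–44 + 30 → 19119
End of period: [1542, 20810, 19119, 22862]
Dependents (band 0–14 + band 45+) = 1542 + 22862 = 24404; working-age = 39929; ratio = 24404/39929 × 100 = 61.1

61.1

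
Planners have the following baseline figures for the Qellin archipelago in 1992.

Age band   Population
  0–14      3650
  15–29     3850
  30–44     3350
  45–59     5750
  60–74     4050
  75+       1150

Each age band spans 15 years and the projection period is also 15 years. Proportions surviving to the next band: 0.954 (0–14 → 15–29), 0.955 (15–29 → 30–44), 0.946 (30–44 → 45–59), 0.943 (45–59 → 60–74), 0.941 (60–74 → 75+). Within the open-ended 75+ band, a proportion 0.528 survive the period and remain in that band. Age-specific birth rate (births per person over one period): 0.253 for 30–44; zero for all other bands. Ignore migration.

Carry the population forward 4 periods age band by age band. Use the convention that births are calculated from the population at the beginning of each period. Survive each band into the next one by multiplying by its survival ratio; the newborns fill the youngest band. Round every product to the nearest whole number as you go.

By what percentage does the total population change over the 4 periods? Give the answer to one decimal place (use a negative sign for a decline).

-44.1

— Period 1 —
Births: 3350 × 0.253 = 848
15–29: 3650 × 0.954 = 3482
30–44: 3850 × 0.955 = 3677
45–59: 3350 × 0.946 = 3169
60–74: 5750 × 0.943 = 5422
75+: 4050 × 0.941 + 1150 × 0.528 = 3811 + 607 = 4418
Giving 848 / 3482 / 3677 / 3169 / 5422 / 4418.
— Period 2 —
Births: 3677 × 0.253 = 930
15–29: 848 × 0.954 = 809
30–44: 3482 × 0.955 = 3325
45–59: 3677 × 0.946 = 3478
60–74: 3169 × 0.943 = 2988
75+: 5422 × 0.941 + 4418 × 0.528 = 5102 + 2333 = 7435
Giving 930 / 809 / 3325 / 3478 / 2988 / 7435.
— Period 3 —
Births: 3325 × 0.253 = 841
15–29: 930 × 0.954 = 887
30–44: 809 × 0.955 = 773
45–59: 3325 × 0.946 = 3145
60–74: 3478 × 0.943 = 3280
75+: 2988 × 0.941 + 7435 × 0.528 = 2812 + 3926 = 6738
Giving 841 / 887 / 773 / 3145 / 3280 / 6738.
— Period 4 —
Births: 773 × 0.253 = 196
15–29: 841 × 0.954 = 802
30–44: 887 × 0.955 = 847
45–59: 773 × 0.946 = 731
60–74: 3145 × 0.943 = 2966
75+: 3280 × 0.941 + 6738 × 0.528 = 3086 + 3558 = 6644
Giving 196 / 802 / 847 / 731 / 2966 / 6644.
Total: 21800 → 12186; change = -9614; percentage change = -44.1%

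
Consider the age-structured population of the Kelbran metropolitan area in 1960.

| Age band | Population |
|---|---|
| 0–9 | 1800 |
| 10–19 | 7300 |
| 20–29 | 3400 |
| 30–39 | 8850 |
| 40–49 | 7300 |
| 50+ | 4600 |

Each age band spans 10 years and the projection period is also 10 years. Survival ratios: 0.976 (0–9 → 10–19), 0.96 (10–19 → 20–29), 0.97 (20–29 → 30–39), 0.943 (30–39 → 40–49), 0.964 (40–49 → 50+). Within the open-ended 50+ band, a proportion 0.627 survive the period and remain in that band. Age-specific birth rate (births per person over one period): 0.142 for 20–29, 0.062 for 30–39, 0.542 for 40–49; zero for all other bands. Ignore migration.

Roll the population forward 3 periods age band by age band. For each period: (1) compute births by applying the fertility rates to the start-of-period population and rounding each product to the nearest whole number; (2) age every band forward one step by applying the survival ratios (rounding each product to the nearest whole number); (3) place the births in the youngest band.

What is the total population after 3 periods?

32597

— Period 1 —
Births: 3400 × 0.142 = 483  |  8850 × 0.062 = 549  |  7300 × 0.542 = 3957 ⇒ total 4989
10–19: 1800 × 0.976 = 1757
20–29: 7300 × 0.96 = 7008
30–39: 3400 × 0.97 = 3298
40–49: 8850 × 0.943 = 8346
50+: 7300 × 0.964 + 4600 × 0.627 = 7037 + 2884 = 9921
Giving 4989 / 1757 / 7008 / 3298 / 8346 / 9921.
— Period 2 —
Births: 7008 × 0.142 = 995  |  3298 × 0.062 = 204  |  8346 × 0.542 = 4524 ⇒ total 5723
10–19: 4989 × 0.976 = 4869
20–29: 1757 × 0.96 = 1687
30–39: 7008 × 0.97 = 6798
40–49: 3298 × 0.943 = 3110
50+: 8346 × 0.964 + 9921 × 0.627 = 8046 + 6220 = 14266
Giving 5723 / 4869 / 1687 / 6798 / 3110 / 14266.
— Period 3 —
Births: 1687 × 0.142 = 240  |  6798 × 0.062 = 421  |  3110 × 0.542 = 1686 ⇒ total 2347
10–19: 5723 × 0.976 = 5586
20–29: 4869 × 0.96 = 4674
30–39: 1687 × 0.97 = 1636
40–49: 6798 × 0.943 = 6411
50+: 3110 × 0.964 + 14266 × 0.627 = 2998 + 8945 = 11943
Giving 2347 / 5586 / 4674 / 1636 / 6411 / 11943.
Total after period 3: 2347 + 5586 + 4674 + 1636 + 6411 + 11943 = 32597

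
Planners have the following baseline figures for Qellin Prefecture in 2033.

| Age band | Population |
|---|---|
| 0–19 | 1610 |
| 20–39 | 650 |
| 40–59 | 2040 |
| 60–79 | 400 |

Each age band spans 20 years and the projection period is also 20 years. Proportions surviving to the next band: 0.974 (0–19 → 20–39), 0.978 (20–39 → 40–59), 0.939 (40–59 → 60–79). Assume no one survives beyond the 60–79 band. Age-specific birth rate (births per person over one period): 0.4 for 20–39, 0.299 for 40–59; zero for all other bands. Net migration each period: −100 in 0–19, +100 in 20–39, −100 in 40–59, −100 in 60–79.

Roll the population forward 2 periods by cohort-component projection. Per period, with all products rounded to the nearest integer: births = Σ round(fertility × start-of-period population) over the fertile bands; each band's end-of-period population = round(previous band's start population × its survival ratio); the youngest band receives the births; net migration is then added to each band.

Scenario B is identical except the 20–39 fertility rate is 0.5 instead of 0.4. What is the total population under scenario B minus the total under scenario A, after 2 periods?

Numbering the groups 1..4 from youngest to oldest:
After projecting period 1:
Births: 650 × 0.4 = 260, 2040 × 0.299 = 610 → 870
Group 2: 1610 × 0.974 = 1568
Group 3: 650 × 0.978 = 636
Group 4: 2040 × 0.939 = 1916
Net migration: Group 1 − 100 → 770; Group 2 + 100 → 1668; Group 3 − 100 → 536; Group 4 − 100 → 1816
→ [770, 1668, 536, 1816]
After projecting period 2:
Births: 1668 × 0.4 = 667, 536 × 0.299 = 160 → 827
Group 2: 770 × 0.974 = 750
Group 3: 1668 × 0.978 = 1631
Group 4: 536 × 0.939 = 503
Net migration: Group 1 − 100 → 727; Group 2 + 100 → 850; Group 3 − 100 → 1531; Group 4 − 100 → 403
→ [727, 850, 1531, 403]
Scenario A total after 2 periods: 3511
Scenario B projection —
After projecting period 1:
Births: 650 × 0.5 = 325, 2040 × 0.299 = 610 → 935
Group 2: 1610 × 0.974 = 1568
Group 3: 650 × 0.978 = 636
Group 4: 2040 × 0.939 = 1916
Net migration: Group 1 − 100 → 835; Group 2 + 100 → 1668; Group 3 − 100 → 536; Group 4 − 100 → 1816
→ [835, 1668, 536, 1816]
After projecting period 2:
Births: 1668 × 0.5 = 834, 536 × 0.299 = 160 → 994
Group 2: 835 × 0.974 = 813
Group 3: 1668 × 0.978 = 1631
Group 4: 536 × 0.939 = 503
Net migration: Group 1 − 100 → 894; Group 2 + 100 → 913; Group 3 − 100 → 1531; Group 4 − 100 → 403
→ [894, 913, 1531, 403]
Scenario B total after 2 periods: 3741
Difference B − A = 3741 − 3511 = 230

230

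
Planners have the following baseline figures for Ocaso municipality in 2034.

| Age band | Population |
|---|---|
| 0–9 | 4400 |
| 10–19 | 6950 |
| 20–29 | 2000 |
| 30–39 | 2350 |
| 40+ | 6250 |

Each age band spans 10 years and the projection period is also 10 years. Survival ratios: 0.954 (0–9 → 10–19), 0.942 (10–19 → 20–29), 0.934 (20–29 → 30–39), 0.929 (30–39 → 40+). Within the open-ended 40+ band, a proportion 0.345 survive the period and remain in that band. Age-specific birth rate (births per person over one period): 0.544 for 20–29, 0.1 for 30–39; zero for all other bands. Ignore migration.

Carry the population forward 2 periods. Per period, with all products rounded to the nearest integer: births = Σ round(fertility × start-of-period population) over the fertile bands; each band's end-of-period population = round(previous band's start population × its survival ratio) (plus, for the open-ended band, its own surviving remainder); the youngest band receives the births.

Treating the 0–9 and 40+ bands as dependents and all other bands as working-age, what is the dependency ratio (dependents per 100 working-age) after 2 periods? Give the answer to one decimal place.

61.6

— Period 1 —
Births: 2000 × 0.544 = 1088, 2350 × 0.1 = 235 — total 1323
10–19: 4400 × 0.954 = 4198
20–29: 6950 × 0.942 = 6547
30–39: 2000 × 0.934 = 1868
40+: 2350 × 0.929 + 6250 × 0.345 = 2183 + 2156 = 4339
→ [1323, 4198, 6547, 1868, 4339]
— Period 2 —
Births: 6547 × 0.544 = 3562, 1868 × 0.1 = 187 — total 3749
10–19: 1323 × 0.954 = 1262
20–29: 4198 × 0.942 = 3955
30–39: 6547 × 0.934 = 6115
40+: 1868 × 0.929 + 4339 × 0.345 = 1735 + 1497 = 3232
→ [3749, 1262, 3955, 6115, 3232]
Dependents (band 0–9 + band 40+) = 3749 + 3232 = 6981; working-age = 11332; ratio = 6981/11332 × 100 = 61.6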